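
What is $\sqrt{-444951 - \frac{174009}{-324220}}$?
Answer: $\frac{i \sqrt{11693143377247605}}{162110} \approx 667.05 i$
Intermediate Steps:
$\sqrt{-444951 - \frac{174009}{-324220}} = \sqrt{-444951 - - \frac{174009}{324220}} = \sqrt{-444951 + \frac{174009}{324220}} = \sqrt{- \frac{144261839211}{324220}} = \frac{i \sqrt{11693143377247605}}{162110}$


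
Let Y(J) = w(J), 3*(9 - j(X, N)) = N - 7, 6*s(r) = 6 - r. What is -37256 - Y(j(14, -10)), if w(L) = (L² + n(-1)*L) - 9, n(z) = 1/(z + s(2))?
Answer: -336763/9 ≈ -37418.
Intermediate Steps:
s(r) = 1 - r/6 (s(r) = (6 - r)/6 = 1 - r/6)
n(z) = 1/(⅔ + z) (n(z) = 1/(z + (1 - ⅙*2)) = 1/(z + (1 - ⅓)) = 1/(z + ⅔) = 1/(⅔ + z))
w(L) = -9 + L² - 3*L (w(L) = (L² + (3/(2 + 3*(-1)))*L) - 9 = (L² + (3/(2 - 3))*L) - 9 = (L² + (3/(-1))*L) - 9 = (L² + (3*(-1))*L) - 9 = (L² - 3*L) - 9 = -9 + L² - 3*L)
j(X, N) = 34/3 - N/3 (j(X, N) = 9 - (N - 7)/3 = 9 - (-7 + N)/3 = 9 + (7/3 - N/3) = 34/3 - N/3)
Y(J) = -9 + J² - 3*J
-37256 - Y(j(14, -10)) = -37256 - (-9 + (34/3 - ⅓*(-10))² - 3*(34/3 - ⅓*(-10))) = -37256 - (-9 + (34/3 + 10/3)² - 3*(34/3 + 10/3)) = -37256 - (-9 + (44/3)² - 3*44/3) = -37256 - (-9 + 1936/9 - 44) = -37256 - 1*1459/9 = -37256 - 1459/9 = -336763/9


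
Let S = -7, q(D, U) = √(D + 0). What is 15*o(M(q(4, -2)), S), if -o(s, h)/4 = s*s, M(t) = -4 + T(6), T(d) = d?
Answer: -240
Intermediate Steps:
q(D, U) = √D
M(t) = 2 (M(t) = -4 + 6 = 2)
o(s, h) = -4*s² (o(s, h) = -4*s*s = -4*s²)
15*o(M(q(4, -2)), S) = 15*(-4*2²) = 15*(-4*4) = 15*(-16) = -240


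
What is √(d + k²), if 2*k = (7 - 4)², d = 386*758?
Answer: 11*√9673/2 ≈ 540.93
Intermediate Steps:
d = 292588
k = 9/2 (k = (7 - 4)²/2 = (½)*3² = (½)*9 = 9/2 ≈ 4.5000)
√(d + k²) = √(292588 + (9/2)²) = √(292588 + 81/4) = √(1170433/4) = 11*√9673/2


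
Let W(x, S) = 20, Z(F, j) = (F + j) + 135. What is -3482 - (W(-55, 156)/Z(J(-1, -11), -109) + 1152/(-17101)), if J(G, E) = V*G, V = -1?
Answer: -1608044330/461727 ≈ -3482.7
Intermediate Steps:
J(G, E) = -G
Z(F, j) = 135 + F + j
-3482 - (W(-55, 156)/Z(J(-1, -11), -109) + 1152/(-17101)) = -3482 - (20/(135 - 1*(-1) - 109) + 1152/(-17101)) = -3482 - (20/(135 + 1 - 109) + 1152*(-1/17101)) = -3482 - (20/27 - 1152/17101) = -3482 - 1*310916/461727 = -3482 - 310916/461727 = -1608044330/461727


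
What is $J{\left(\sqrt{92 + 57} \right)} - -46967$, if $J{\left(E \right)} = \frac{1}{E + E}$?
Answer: $46967 + \frac{\sqrt{149}}{298} \approx 46967.0$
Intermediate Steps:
$J{\left(E \right)} = \frac{1}{2 E}$
$J{\left(\sqrt{92 + 57} \right)} - -46967 = \frac{1}{2 \sqrt{92 + 57}} - -46967 = \frac{1}{2 \sqrt{149}} + 46967 = \frac{\frac{1}{149} \sqrt{149}}{2} + 46967 = \frac{\sqrt{149}}{298} + 46967 = 46967 + \frac{\sqrt{149}}{298}$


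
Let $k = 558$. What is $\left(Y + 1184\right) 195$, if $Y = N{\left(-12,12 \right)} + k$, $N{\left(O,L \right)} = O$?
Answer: $337350$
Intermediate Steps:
$Y = 546$ ($Y = -12 + 558 = 546$)
$\left(Y + 1184\right) 195 = \left(546 + 1184\right) 195 = 1730 \cdot 195 = 337350$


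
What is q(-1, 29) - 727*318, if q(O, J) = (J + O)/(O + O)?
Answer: -231200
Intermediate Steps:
q(O, J) = (J + O)/(2*O) (q(O, J) = (J + O)/((2*O)) = (J + O)*(1/(2*O)) = (J + O)/(2*O))
q(-1, 29) - 727*318 = (1/2)*(29 - 1)/(-1) - 727*318 = (1/2)*(-1)*28 - 231186 = -14 - 231186 = -231200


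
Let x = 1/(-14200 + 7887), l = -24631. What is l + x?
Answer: -155495504/6313 ≈ -24631.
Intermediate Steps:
x = -1/6313 (x = 1/(-6313) = -1/6313 ≈ -0.00015840)
l + x = -24631 - 1/6313 = -155495504/6313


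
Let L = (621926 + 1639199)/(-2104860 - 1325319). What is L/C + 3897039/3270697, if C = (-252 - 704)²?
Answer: 12217069866642121091/10253517593718837168 ≈ 1.1915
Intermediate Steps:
L = -2261125/3430179 (L = 2261125/(-3430179) = 2261125*(-1/3430179) = -2261125/3430179 ≈ -0.65919)
C = 913936 (C = (-956)² = 913936)
L/C + 3897039/3270697 = -2261125/3430179/913936 + 3897039/3270697 = -2261125/3430179*1/913936 + 3897039*(1/3270697) = -2261125/3134964074544 + 3897039/3270697 = 12217069866642121091/10253517593718837168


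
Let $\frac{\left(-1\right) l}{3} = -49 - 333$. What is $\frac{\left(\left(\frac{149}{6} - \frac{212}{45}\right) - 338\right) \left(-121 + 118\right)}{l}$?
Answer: $\frac{28609}{34380} \approx 0.83214$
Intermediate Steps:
$l = 1146$ ($l = - 3 \left(-49 - 333\right) = \left(-3\right) \left(-382\right) = 1146$)
$\frac{\left(\left(\frac{149}{6} - \frac{212}{45}\right) - 338\right) \left(-121 + 118\right)}{l} = \frac{\left(\left(\frac{149}{6} - \frac{212}{45}\right) - 338\right) \left(-121 + 118\right)}{1146} = \left(\left(149 \cdot \frac{1}{6} - \frac{212}{45}\right) - 338\right) \left(-3\right) \frac{1}{1146} = \left(\left(\frac{149}{6} - \frac{212}{45}\right) - 338\right) \left(-3\right) \frac{1}{1146} = \left(\frac{1811}{90} - 338\right) \left(-3\right) \frac{1}{1146} = \left(- \frac{28609}{90}\right) \left(-3\right) \frac{1}{1146} = \frac{28609}{30} \cdot \frac{1}{1146} = \frac{28609}{34380}$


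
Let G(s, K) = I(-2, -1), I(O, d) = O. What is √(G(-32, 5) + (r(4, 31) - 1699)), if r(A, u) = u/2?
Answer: I*√6742/2 ≈ 41.055*I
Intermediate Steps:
r(A, u) = u/2 (r(A, u) = u*(½) = u/2)
G(s, K) = -2
√(G(-32, 5) + (r(4, 31) - 1699)) = √(-2 + ((½)*31 - 1699)) = √(-2 + (31/2 - 1699)) = √(-2 - 3367/2) = √(-3371/2) = I*√6742/2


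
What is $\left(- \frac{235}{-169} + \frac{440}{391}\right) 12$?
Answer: $\frac{1994940}{66079} \approx 30.19$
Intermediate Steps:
$\left(- \frac{235}{-169} + \frac{440}{391}\right) 12 = \left(\left(-235\right) \left(- \frac{1}{169}\right) + 440 \cdot \frac{1}{391}\right) 12 = \left(\frac{235}{169} + \frac{440}{391}\right) 12 = \frac{166245}{66079} \cdot 12 = \frac{1994940}{66079}$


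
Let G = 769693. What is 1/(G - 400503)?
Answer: 1/369190 ≈ 2.7086e-6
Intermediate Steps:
1/(G - 400503) = 1/(769693 - 400503) = 1/369190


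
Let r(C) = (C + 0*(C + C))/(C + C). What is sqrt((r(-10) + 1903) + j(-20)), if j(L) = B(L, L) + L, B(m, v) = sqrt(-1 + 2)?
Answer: sqrt(7538)/2 ≈ 43.411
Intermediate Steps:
B(m, v) = 1 (B(m, v) = sqrt(1) = 1)
j(L) = 1 + L
r(C) = 1/2 (r(C) = (C + 0*(2*C))/((2*C)) = (C + 0)*(1/(2*C)) = C*(1/(2*C)) = 1/2)
sqrt((r(-10) + 1903) + j(-20)) = sqrt((1/2 + 1903) + (1 - 20)) = sqrt(3807/2 - 19) = sqrt(3769/2) = sqrt(7538)/2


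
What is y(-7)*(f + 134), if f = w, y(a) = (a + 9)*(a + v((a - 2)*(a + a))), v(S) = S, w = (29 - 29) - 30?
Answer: 24752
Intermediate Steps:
w = -30 (w = 0 - 30 = -30)
y(a) = (9 + a)*(a + 2*a*(-2 + a)) (y(a) = (a + 9)*(a + (a - 2)*(a + a)) = (9 + a)*(a + (-2 + a)*(2*a)) = (9 + a)*(a + 2*a*(-2 + a)))
f = -30
y(-7)*(f + 134) = (-7*(-27 + 2*(-7)**2 + 15*(-7)))*(-30 + 134) = -7*(-27 + 2*49 - 105)*104 = -7*(-27 + 98 - 105)*104 = -7*(-34)*104 = 238*104 = 24752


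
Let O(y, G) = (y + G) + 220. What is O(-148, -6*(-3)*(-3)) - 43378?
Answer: -43360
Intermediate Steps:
O(y, G) = 220 + G + y (O(y, G) = (G + y) + 220 = 220 + G + y)
O(-148, -6*(-3)*(-3)) - 43378 = (220 - 6*(-3)*(-3) - 148) - 43378 = (220 + 18*(-3) - 148) - 43378 = (220 - 54 - 148) - 43378 = 18 - 43378 = -43360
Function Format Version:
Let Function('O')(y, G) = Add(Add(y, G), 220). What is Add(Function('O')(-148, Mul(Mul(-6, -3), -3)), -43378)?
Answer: -43360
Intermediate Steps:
Function('O')(y, G) = Add(220, G, y) (Function('O')(y, G) = Add(Add(G, y), 220) = Add(220, G, y))
Add(Function('O')(-148, Mul(Mul(-6, -3), -3)), -43378) = Add(Add(220, Mul(Mul(-6, -3), -3), -148), -43378) = Add(Add(220, Mul(18, -3), -148), -43378) = Add(Add(220, -54, -148), -43378) = Add(18, -43378) = -43360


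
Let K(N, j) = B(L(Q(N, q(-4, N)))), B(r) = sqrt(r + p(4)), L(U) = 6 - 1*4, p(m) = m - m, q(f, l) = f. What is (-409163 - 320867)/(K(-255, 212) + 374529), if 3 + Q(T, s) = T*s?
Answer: -273417405870/140271971839 + 730030*sqrt(2)/140271971839 ≈ -1.9492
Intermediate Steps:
Q(T, s) = -3 + T*s
p(m) = 0
L(U) = 2 (L(U) = 6 - 4 = 2)
B(r) = sqrt(r) (B(r) = sqrt(r + 0) = sqrt(r))
K(N, j) = sqrt(2)
(-409163 - 320867)/(K(-255, 212) + 374529) = (-409163 - 320867)/(sqrt(2) + 374529) = -730030/(374529 + sqrt(2))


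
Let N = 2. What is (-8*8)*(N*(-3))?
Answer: 384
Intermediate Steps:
(-8*8)*(N*(-3)) = (-8*8)*(2*(-3)) = -64*(-6) = 384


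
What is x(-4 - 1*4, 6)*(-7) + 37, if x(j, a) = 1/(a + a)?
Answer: 437/12 ≈ 36.417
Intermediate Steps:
x(j, a) = 1/(2*a)
x(-4 - 1*4, 6)*(-7) + 37 = ((1/2)/6)*(-7) + 37 = ((1/2)*(1/6))*(-7) + 37 = (1/12)*(-7) + 37 = -7/12 + 37 = 437/12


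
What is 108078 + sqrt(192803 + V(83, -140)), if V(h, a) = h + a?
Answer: 108078 + sqrt(192746) ≈ 1.0852e+5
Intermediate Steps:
V(h, a) = a + h
108078 + sqrt(192803 + V(83, -140)) = 108078 + sqrt(192803 + (-140 + 83)) = 108078 + sqrt(192803 - 57) = 108078 + sqrt(192746)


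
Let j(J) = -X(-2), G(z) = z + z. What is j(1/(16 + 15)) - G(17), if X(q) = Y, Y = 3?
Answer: -37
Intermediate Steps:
G(z) = 2*z
X(q) = 3
j(J) = -3 (j(J) = -1*3 = -3)
j(1/(16 + 15)) - G(17) = -3 - 2*17 = -3 - 1*34 = -3 - 34 = -37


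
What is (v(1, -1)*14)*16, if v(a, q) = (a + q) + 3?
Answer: 672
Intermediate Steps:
v(a, q) = 3 + a + q
(v(1, -1)*14)*16 = ((3 + 1 - 1)*14)*16 = (3*14)*16 = 42*16 = 672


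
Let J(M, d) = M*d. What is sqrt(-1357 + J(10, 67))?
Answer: I*sqrt(687) ≈ 26.211*I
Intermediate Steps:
sqrt(-1357 + J(10, 67)) = sqrt(-1357 + 10*67) = sqrt(-1357 + 670) = sqrt(-687) = I*sqrt(687)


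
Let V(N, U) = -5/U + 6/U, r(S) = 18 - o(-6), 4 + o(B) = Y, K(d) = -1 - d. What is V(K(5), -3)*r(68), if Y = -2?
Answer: -8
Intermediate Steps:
o(B) = -6 (o(B) = -4 - 2 = -6)
r(S) = 24 (r(S) = 18 - 1*(-6) = 18 + 6 = 24)
V(N, U) = 1/U
V(K(5), -3)*r(68) = 24/(-3) = -⅓*24 = -8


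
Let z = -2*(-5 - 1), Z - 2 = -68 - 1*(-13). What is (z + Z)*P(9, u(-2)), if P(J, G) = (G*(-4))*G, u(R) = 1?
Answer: 164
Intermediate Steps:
Z = -53 (Z = 2 + (-68 - 1*(-13)) = 2 + (-68 + 13) = 2 - 55 = -53)
z = 12 (z = -2*(-6) = 12)
P(J, G) = -4*G² (P(J, G) = (-4*G)*G = -4*G²)
(z + Z)*P(9, u(-2)) = (12 - 53)*(-4*1²) = -(-164) = -41*(-4) = 164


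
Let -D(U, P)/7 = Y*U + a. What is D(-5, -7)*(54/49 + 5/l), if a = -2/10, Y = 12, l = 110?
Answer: 53191/110 ≈ 483.55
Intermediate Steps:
a = -1/5 (a = -2*1/10 = -1/5 ≈ -0.20000)
D(U, P) = 7/5 - 84*U (D(U, P) = -7*(12*U - 1/5) = -7*(-1/5 + 12*U) = 7/5 - 84*U)
D(-5, -7)*(54/49 + 5/l) = (7/5 - 84*(-5))*(54/49 + 5/110) = (7/5 + 420)*(54*(1/49) + 5*(1/110)) = 2107*(54/49 + 1/22)/5 = (2107/5)*(1237/1078) = 53191/110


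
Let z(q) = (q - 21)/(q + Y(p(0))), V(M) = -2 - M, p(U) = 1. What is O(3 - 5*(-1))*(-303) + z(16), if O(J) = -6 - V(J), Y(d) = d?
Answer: -20609/17 ≈ -1212.3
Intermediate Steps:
z(q) = (-21 + q)/(1 + q) (z(q) = (q - 21)/(q + 1) = (-21 + q)/(1 + q))
O(J) = -4 + J (O(J) = -6 - (-2 - J) = -6 + (2 + J) = -4 + J)
O(3 - 5*(-1))*(-303) + z(16) = (-4 + (3 - 5*(-1)))*(-303) + (-21 + 16)/(1 + 16) = (-4 + (3 + 5))*(-303) - 5/17 = (-4 + 8)*(-303) + (1/17)*(-5) = 4*(-303) - 5/17 = -1212 - 5/17 = -20609/17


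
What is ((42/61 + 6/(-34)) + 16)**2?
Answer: 293197129/1075369 ≈ 272.65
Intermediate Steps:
((42/61 + 6/(-34)) + 16)**2 = ((42*(1/61) + 6*(-1/34)) + 16)**2 = ((42/61 - 3/17) + 16)**2 = (531/1037 + 16)**2 = (17123/1037)**2 = 293197129/1075369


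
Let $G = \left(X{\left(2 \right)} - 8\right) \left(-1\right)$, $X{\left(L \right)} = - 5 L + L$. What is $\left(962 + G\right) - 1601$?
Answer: $-623$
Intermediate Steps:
$X{\left(L \right)} = - 4 L$
$G = 16$ ($G = \left(\left(-4\right) 2 - 8\right) \left(-1\right) = \left(-8 - 8\right) \left(-1\right) = \left(-16\right) \left(-1\right) = 16$)
$\left(962 + G\right) - 1601 = \left(962 + 16\right) - 1601 = 978 - 1601 = -623$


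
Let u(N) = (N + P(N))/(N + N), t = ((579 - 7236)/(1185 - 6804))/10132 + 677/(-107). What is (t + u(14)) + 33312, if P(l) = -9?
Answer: 236703850642155/7106974882 ≈ 33306.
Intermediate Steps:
t = -12847351339/2030564252 (t = -6657/(-5619)*(1/10132) + 677*(-1/107) = -6657*(-1/5619)*(1/10132) - 677/107 = (2219/1873)*(1/10132) - 677/107 = 2219/18977236 - 677/107 = -12847351339/2030564252 ≈ -6.3270)
u(N) = (-9 + N)/(2*N) (u(N) = (N - 9)/(N + N) = (-9 + N)/((2*N)) = (-9 + N)*(1/(2*N)) = (-9 + N)/(2*N))
(t + u(14)) + 33312 = (-12847351339/2030564252 + (½)*(-9 + 14)/14) + 33312 = (-12847351339/2030564252 + (½)*(1/14)*5) + 33312 = (-12847351339/2030564252 + 5/28) + 33312 = -43696627029/7106974882 + 33312 = 236703850642155/7106974882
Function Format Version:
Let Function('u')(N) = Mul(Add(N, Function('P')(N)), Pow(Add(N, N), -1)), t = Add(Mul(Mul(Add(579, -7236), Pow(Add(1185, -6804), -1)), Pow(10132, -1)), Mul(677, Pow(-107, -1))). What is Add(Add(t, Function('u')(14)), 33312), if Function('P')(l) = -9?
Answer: Rational(236703850642155, 7106974882) ≈ 33306.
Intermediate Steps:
t = Rational(-12847351339, 2030564252) (t = Add(Mul(Mul(-6657, Pow(-5619, -1)), Rational(1, 10132)), Mul(677, Rational(-1, 107))) = Add(Mul(Mul(-6657, Rational(-1, 5619)), Rational(1, 10132)), Rational(-677, 107)) = Add(Mul(Rational(2219, 1873), Rational(1, 10132)), Rational(-677, 107)) = Add(Rational(2219, 18977236), Rational(-677, 107)) = Rational(-12847351339, 2030564252) ≈ -6.3270)
Function('u')(N) = Mul(Rational(1, 2), Pow(N, -1), Add(-9, N)) (Function('u')(N) = Mul(Add(N, -9), Pow(Add(N, N), -1)) = Mul(Add(-9, N), Pow(Mul(2, N), -1)) = Mul(Add(-9, N), Mul(Rational(1, 2), Pow(N, -1))) = Mul(Rational(1, 2), Pow(N, -1), Add(-9, N)))
Add(Add(t, Function('u')(14)), 33312) = Add(Add(Rational(-12847351339, 2030564252), Mul(Rational(1, 2), Pow(14, -1), Add(-9, 14))), 33312) = Add(Add(Rational(-12847351339, 2030564252), Mul(Rational(1, 2), Rational(1, 14), 5)), 33312) = Add(Add(Rational(-12847351339, 2030564252), Rational(5, 28)), 33312) = Add(Rational(-43696627029, 7106974882), 33312) = Rational(236703850642155, 7106974882)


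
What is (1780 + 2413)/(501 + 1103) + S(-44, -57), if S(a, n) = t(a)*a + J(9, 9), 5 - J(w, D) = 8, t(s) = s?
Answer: 3104725/1604 ≈ 1935.6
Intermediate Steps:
J(w, D) = -3 (J(w, D) = 5 - 1*8 = 5 - 8 = -3)
S(a, n) = -3 + a² (S(a, n) = a*a - 3 = a² - 3 = -3 + a²)
(1780 + 2413)/(501 + 1103) + S(-44, -57) = (1780 + 2413)/(501 + 1103) + (-3 + (-44)²) = 4193/1604 + (-3 + 1936) = 4193*(1/1604) + 1933 = 4193/1604 + 1933 = 3104725/1604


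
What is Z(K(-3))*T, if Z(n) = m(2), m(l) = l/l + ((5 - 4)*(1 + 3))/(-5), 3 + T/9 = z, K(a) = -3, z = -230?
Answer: -2097/5 ≈ -419.40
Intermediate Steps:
T = -2097 (T = -27 + 9*(-230) = -27 - 2070 = -2097)
m(l) = ⅕ (m(l) = 1 + (1*4)*(-⅕) = 1 + 4*(-⅕) = 1 - ⅘ = ⅕)
Z(n) = ⅕
Z(K(-3))*T = (⅕)*(-2097) = -2097/5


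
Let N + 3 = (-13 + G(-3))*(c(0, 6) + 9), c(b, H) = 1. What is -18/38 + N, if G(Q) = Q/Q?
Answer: -2346/19 ≈ -123.47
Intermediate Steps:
G(Q) = 1
N = -123 (N = -3 + (-13 + 1)*(1 + 9) = -3 - 12*10 = -3 - 120 = -123)
-18/38 + N = -18/38 - 123 = -18*1/38 - 123 = -9/19 - 123 = -2346/19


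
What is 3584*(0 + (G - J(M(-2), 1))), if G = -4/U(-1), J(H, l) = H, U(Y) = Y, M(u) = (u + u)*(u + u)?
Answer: -43008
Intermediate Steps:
M(u) = 4*u² (M(u) = (2*u)*(2*u) = 4*u²)
G = 4 (G = -4/(-1) = -4*(-1) = 4)
3584*(0 + (G - J(M(-2), 1))) = 3584*(0 + (4 - 4*(-2)²)) = 3584*(0 + (4 - 4*4)) = 3584*(0 + (4 - 1*16)) = 3584*(0 + (4 - 16)) = 3584*(0 - 12) = 3584*(-12) = -43008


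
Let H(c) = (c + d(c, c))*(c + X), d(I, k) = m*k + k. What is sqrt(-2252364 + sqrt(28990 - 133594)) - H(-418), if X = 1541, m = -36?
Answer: -15960076 + sqrt(-2252364 + 2*I*sqrt(26151)) ≈ -1.596e+7 + 1500.8*I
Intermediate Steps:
d(I, k) = -35*k (d(I, k) = -36*k + k = -35*k)
H(c) = -34*c*(1541 + c) (H(c) = (c - 35*c)*(c + 1541) = (-34*c)*(1541 + c) = -34*c*(1541 + c))
sqrt(-2252364 + sqrt(28990 - 133594)) - H(-418) = sqrt(-2252364 + sqrt(28990 - 133594)) - 34*(-418)*(-1541 - 1*(-418)) = sqrt(-2252364 + sqrt(-104604)) - 34*(-418)*(-1541 + 418) = sqrt(-2252364 + 2*I*sqrt(26151)) - 34*(-418)*(-1123) = sqrt(-2252364 + 2*I*sqrt(26151)) - 1*15960076 = sqrt(-2252364 + 2*I*sqrt(26151)) - 15960076 = -15960076 + sqrt(-2252364 + 2*I*sqrt(26151))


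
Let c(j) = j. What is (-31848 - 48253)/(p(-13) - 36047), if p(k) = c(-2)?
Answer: 80101/36049 ≈ 2.2220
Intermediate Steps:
p(k) = -2
(-31848 - 48253)/(p(-13) - 36047) = (-31848 - 48253)/(-2 - 36047) = -80101/(-36049) = -80101*(-1/36049) = 80101/36049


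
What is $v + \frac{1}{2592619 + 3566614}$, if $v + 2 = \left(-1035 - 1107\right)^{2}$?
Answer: $\frac{28259558799747}{6159233} \approx 4.5882 \cdot 10^{6}$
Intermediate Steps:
$v = 4588162$ ($v = -2 + \left(-1035 - 1107\right)^{2} = -2 + \left(-2142\right)^{2} = -2 + 4588164 = 4588162$)
$v + \frac{1}{2592619 + 3566614} = 4588162 + \frac{1}{2592619 + 3566614} = 4588162 + \frac{1}{6159233} = \frac{28259558799747}{6159233}$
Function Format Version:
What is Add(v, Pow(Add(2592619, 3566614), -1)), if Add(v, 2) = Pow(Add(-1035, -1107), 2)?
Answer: Rational(28259558799747, 6159233) ≈ 4.5882e+6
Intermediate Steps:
v = 4588162 (v = Add(-2, Pow(Add(-1035, -1107), 2)) = Add(-2, Pow(-2142, 2)) = Add(-2, 4588164) = 4588162)
Add(v, Pow(Add(2592619, 3566614), -1)) = Add(4588162, Pow(Add(2592619, 3566614), -1)) = Add(4588162, Pow(6159233, -1)) = Add(4588162, Rational(1, 6159233)) = Rational(28259558799747, 6159233)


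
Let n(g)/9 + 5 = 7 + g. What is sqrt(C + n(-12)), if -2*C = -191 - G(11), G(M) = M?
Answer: sqrt(11) ≈ 3.3166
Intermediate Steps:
n(g) = 18 + 9*g (n(g) = -45 + 9*(7 + g) = -45 + (63 + 9*g) = 18 + 9*g)
C = 101 (C = -(-191 - 1*11)/2 = -(-191 - 11)/2 = -1/2*(-202) = 101)
sqrt(C + n(-12)) = sqrt(101 + (18 + 9*(-12))) = sqrt(101 + (18 - 108)) = sqrt(101 - 90) = sqrt(11)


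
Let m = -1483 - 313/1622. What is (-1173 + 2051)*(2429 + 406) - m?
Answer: 4039774599/1622 ≈ 2.4906e+6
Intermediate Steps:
m = -2405739/1622 (m = -1483 - 313/1622 = -2405739/1622 ≈ -1483.2)
(-1173 + 2051)*(2429 + 406) - m = (-1173 + 2051)*(2429 + 406) - 1*(-2405739/1622) = 878*2835 + 2405739/1622 = 2489130 + 2405739/1622 = 4039774599/1622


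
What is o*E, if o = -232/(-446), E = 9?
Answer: 1044/223 ≈ 4.6816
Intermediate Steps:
o = 116/223 (o = -232*(-1/446) = 116/223 ≈ 0.52018)
o*E = (116/223)*9 = 1044/223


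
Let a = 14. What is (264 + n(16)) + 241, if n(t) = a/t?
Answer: 4047/8 ≈ 505.88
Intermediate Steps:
n(t) = 14/t
(264 + n(16)) + 241 = (264 + 14/16) + 241 = (264 + 14*(1/16)) + 241 = (264 + 7/8) + 241 = 2119/8 + 241 = 4047/8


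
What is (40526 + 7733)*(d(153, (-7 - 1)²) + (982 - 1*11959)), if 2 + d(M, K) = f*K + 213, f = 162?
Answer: -19207082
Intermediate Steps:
d(M, K) = 211 + 162*K (d(M, K) = -2 + (162*K + 213) = -2 + (213 + 162*K) = 211 + 162*K)
(40526 + 7733)*(d(153, (-7 - 1)²) + (982 - 1*11959)) = (40526 + 7733)*((211 + 162*(-7 - 1)²) + (982 - 1*11959)) = 48259*((211 + 162*(-8)²) + (982 - 11959)) = 48259*((211 + 162*64) - 10977) = 48259*((211 + 10368) - 10977) = 48259*(10579 - 10977) = 48259*(-398) = -19207082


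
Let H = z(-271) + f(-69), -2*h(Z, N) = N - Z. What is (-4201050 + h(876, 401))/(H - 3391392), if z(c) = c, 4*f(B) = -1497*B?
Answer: 16803250/13463359 ≈ 1.2481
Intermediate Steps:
f(B) = -1497*B/4 (f(B) = (-1497*B)/4 = -1497*B/4)
h(Z, N) = Z/2 - N/2 (h(Z, N) = -(N - Z)/2 = Z/2 - N/2)
H = 102209/4 (H = -271 - 1497/4*(-69) = -271 + 103293/4 = 102209/4 ≈ 25552.)
(-4201050 + h(876, 401))/(H - 3391392) = (-4201050 + ((½)*876 - ½*401))/(102209/4 - 3391392) = (-4201050 + (438 - 401/2))/(-13463359/4) = (-4201050 + 475/2)*(-4/13463359) = -8401625/2*(-4/13463359) = 16803250/13463359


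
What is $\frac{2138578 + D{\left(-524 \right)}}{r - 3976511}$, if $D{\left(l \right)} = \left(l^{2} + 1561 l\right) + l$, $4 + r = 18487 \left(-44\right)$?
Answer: $- \frac{1594666}{4789943} \approx -0.33292$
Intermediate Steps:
$r = -813432$ ($r = -4 + 18487 \left(-44\right) = -4 - 813428 = -813432$)
$D{\left(l \right)} = l^{2} + 1562 l$
$\frac{2138578 + D{\left(-524 \right)}}{r - 3976511} = \frac{2138578 - 524 \left(1562 - 524\right)}{-813432 - 3976511} = \frac{2138578 - 543912}{-4789943} = \left(2138578 - 543912\right) \left(- \frac{1}{4789943}\right) = 1594666 \left(- \frac{1}{4789943}\right) = - \frac{1594666}{4789943}$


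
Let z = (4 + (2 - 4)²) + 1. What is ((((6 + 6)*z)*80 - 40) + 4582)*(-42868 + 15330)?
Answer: -363005916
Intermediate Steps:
z = 9 (z = (4 + (-2)²) + 1 = (4 + 4) + 1 = 8 + 1 = 9)
((((6 + 6)*z)*80 - 40) + 4582)*(-42868 + 15330) = ((((6 + 6)*9)*80 - 40) + 4582)*(-42868 + 15330) = (((12*9)*80 - 40) + 4582)*(-27538) = ((108*80 - 40) + 4582)*(-27538) = ((8640 - 40) + 4582)*(-27538) = (8600 + 4582)*(-27538) = 13182*(-27538) = -363005916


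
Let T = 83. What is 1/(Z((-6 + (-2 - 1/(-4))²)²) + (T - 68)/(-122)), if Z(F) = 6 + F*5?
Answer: 15616/765521 ≈ 0.020399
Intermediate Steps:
Z(F) = 6 + 5*F
1/(Z((-6 + (-2 - 1/(-4))²)²) + (T - 68)/(-122)) = 1/((6 + 5*(-6 + (-2 - 1/(-4))²)²) + (83 - 68)/(-122)) = 1/((6 + 5*(-6 + (-2 - 1*(-¼))²)²) - 1/122*15) = 1/((6 + 5*(-6 + (-2 + ¼)²)²) - 15/122) = 1/((6 + 5*(-6 + (-7/4)²)²) - 15/122) = 1/((6 + 5*(-6 + 49/16)²) - 15/122) = 1/((6 + 5*(-47/16)²) - 15/122) = 1/((6 + 5*(2209/256)) - 15/122) = 1/((6 + 11045/256) - 15/122) = 1/(12581/256 - 15/122) = 1/(765521/15616) = 15616/765521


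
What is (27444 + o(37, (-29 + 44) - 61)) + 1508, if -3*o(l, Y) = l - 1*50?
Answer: 86869/3 ≈ 28956.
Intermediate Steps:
o(l, Y) = 50/3 - l/3 (o(l, Y) = -(l - 1*50)/3 = -(l - 50)/3 = -(-50 + l)/3 = 50/3 - l/3)
(27444 + o(37, (-29 + 44) - 61)) + 1508 = (27444 + (50/3 - 1/3*37)) + 1508 = (27444 + (50/3 - 37/3)) + 1508 = (27444 + 13/3) + 1508 = 82345/3 + 1508 = 86869/3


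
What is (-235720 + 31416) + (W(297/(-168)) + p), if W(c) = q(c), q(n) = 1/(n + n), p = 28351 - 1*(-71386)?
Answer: -10352161/99 ≈ -1.0457e+5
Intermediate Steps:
p = 99737 (p = 28351 + 71386 = 99737)
q(n) = 1/(2*n)
W(c) = 1/(2*c)
(-235720 + 31416) + (W(297/(-168)) + p) = (-235720 + 31416) + (1/(2*((297/(-168)))) + 99737) = -204304 + (1/(2*((297*(-1/168)))) + 99737) = -204304 + (1/(2*(-99/56)) + 99737) = -204304 + ((½)*(-56/99) + 99737) = -204304 + (-28/99 + 99737) = -204304 + 9873935/99 = -10352161/99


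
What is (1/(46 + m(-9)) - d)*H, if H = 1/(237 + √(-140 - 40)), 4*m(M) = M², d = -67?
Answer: 1402961/4977495 - 35518*I*√5/4977495 ≈ 0.28186 - 0.015956*I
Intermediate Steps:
m(M) = M²/4
H = 1/(237 + 6*I*√5) (H = 1/(237 + √(-180)) = 1/(237 + 6*I*√5) ≈ 0.0042059 - 0.00023809*I)
(1/(46 + m(-9)) - d)*H = (1/(46 + (¼)*(-9)²) - 1*(-67))*(79/18783 - 2*I*√5/18783) = (1/(46 + (¼)*81) + 67)*(79/18783 - 2*I*√5/18783) = (1/(46 + 81/4) + 67)*(79/18783 - 2*I*√5/18783) = (1/(265/4) + 67)*(79/18783 - 2*I*√5/18783) = (4/265 + 67)*(79/18783 - 2*I*√5/18783) = 17759*(79/18783 - 2*I*√5/18783)/265 = 1402961/4977495 - 35518*I*√5/4977495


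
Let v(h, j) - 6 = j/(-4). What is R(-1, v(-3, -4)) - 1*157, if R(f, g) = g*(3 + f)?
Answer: -143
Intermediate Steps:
v(h, j) = 6 - j/4 (v(h, j) = 6 + j/(-4) = 6 + j*(-1/4) = 6 - j/4)
R(-1, v(-3, -4)) - 1*157 = (6 - 1/4*(-4))*(3 - 1) - 1*157 = (6 + 1)*2 - 157 = 7*2 - 157 = 14 - 157 = -143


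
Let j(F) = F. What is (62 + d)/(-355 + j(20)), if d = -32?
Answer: -6/67 ≈ -0.089552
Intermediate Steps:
(62 + d)/(-355 + j(20)) = (62 - 32)/(-355 + 20) = 30/(-335) = 30*(-1/335) = -6/67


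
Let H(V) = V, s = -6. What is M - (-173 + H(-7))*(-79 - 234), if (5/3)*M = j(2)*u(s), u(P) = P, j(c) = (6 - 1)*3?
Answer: -56394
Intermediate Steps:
j(c) = 15 (j(c) = 5*3 = 15)
M = -54 (M = 3*(15*(-6))/5 = (3/5)*(-90) = -54)
M - (-173 + H(-7))*(-79 - 234) = -54 - (-173 - 7)*(-79 - 234) = -54 - (-180)*(-313) = -54 - 1*56340 = -54 - 56340 = -56394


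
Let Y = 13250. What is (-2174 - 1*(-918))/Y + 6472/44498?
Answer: 7466128/147399625 ≈ 0.050652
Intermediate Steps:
(-2174 - 1*(-918))/Y + 6472/44498 = (-2174 - 1*(-918))/13250 + 6472/44498 = (-2174 + 918)*(1/13250) + 6472*(1/44498) = -1256*1/13250 + 3236/22249 = -628/6625 + 3236/22249 = 7466128/147399625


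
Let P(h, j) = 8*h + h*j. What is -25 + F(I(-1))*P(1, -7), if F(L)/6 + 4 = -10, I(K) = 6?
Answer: -109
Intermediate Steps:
F(L) = -84 (F(L) = -24 + 6*(-10) = -24 - 60 = -84)
-25 + F(I(-1))*P(1, -7) = -25 - 84*(8 - 7) = -25 - 84 = -109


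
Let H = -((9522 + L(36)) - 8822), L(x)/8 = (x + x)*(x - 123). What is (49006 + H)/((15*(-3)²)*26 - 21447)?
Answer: -32806/5979 ≈ -5.4869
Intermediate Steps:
L(x) = 16*x*(-123 + x) (L(x) = 8*((x + x)*(x - 123)) = 8*((2*x)*(-123 + x)) = 8*(2*x*(-123 + x)) = 16*x*(-123 + x))
H = 49412 (H = -((9522 + 16*36*(-123 + 36)) - 8822) = -((9522 + 16*36*(-87)) - 8822) = -((9522 - 50112) - 8822) = -(-40590 - 8822) = -1*(-49412) = 49412)
(49006 + H)/((15*(-3)²)*26 - 21447) = (49006 + 49412)/((15*(-3)²)*26 - 21447) = 98418/((15*9)*26 - 21447) = 98418/(135*26 - 21447) = 98418/(3510 - 21447) = 98418/(-17937) = 98418*(-1/17937) = -32806/5979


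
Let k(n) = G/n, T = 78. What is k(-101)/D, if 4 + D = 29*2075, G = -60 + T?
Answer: -6/2025757 ≈ -2.9619e-6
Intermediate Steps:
G = 18 (G = -60 + 78 = 18)
D = 60171 (D = -4 + 29*2075 = -4 + 60175 = 60171)
k(n) = 18/n
k(-101)/D = (18/(-101))/60171 = (18*(-1/101))*(1/60171) = -18/101*1/60171 = -6/2025757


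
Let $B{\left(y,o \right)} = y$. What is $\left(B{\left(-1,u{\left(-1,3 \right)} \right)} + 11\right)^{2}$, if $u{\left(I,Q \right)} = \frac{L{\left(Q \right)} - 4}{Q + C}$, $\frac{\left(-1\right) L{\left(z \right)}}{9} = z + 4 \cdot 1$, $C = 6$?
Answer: $100$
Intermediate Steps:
$L{\left(z \right)} = -36 - 9 z$ ($L{\left(z \right)} = - 9 \left(z + 4 \cdot 1\right) = - 9 \left(z + 4\right) = - 9 \left(4 + z\right) = -36 - 9 z$)
$u{\left(I,Q \right)} = \frac{-40 - 9 Q}{6 + Q}$ ($u{\left(I,Q \right)} = \frac{\left(-36 - 9 Q\right) - 4}{Q + 6} = \frac{-40 - 9 Q}{6 + Q}$)
$\left(B{\left(-1,u{\left(-1,3 \right)} \right)} + 11\right)^{2} = \left(-1 + 11\right)^{2} = 10^{2} = 100$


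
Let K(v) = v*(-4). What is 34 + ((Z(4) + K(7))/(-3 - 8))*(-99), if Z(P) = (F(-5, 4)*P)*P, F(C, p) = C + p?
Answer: -362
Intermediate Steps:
K(v) = -4*v
Z(P) = -P² (Z(P) = ((-5 + 4)*P)*P = (-P)*P = -P²)
34 + ((Z(4) + K(7))/(-3 - 8))*(-99) = 34 + ((-1*4² - 4*7)/(-3 - 8))*(-99) = 34 + ((-1*16 - 28)/(-11))*(-99) = 34 + ((-16 - 28)*(-1/11))*(-99) = 34 - 44*(-1/11)*(-99) = 34 + 4*(-99) = 34 - 396 = -362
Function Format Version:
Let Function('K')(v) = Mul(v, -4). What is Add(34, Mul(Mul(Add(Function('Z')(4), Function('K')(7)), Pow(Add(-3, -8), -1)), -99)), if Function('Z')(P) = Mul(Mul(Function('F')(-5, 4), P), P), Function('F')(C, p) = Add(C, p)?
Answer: -362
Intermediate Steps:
Function('K')(v) = Mul(-4, v)
Function('Z')(P) = Mul(-1, Pow(P, 2)) (Function('Z')(P) = Mul(Mul(Add(-5, 4), P), P) = Mul(Mul(-1, P), P) = Mul(-1, Pow(P, 2)))
Add(34, Mul(Mul(Add(Function('Z')(4), Function('K')(7)), Pow(Add(-3, -8), -1)), -99)) = Add(34, Mul(Mul(Add(Mul(-1, Pow(4, 2)), Mul(-4, 7)), Pow(Add(-3, -8), -1)), -99)) = Add(34, Mul(Mul(Add(Mul(-1, 16), -28), Pow(-11, -1)), -99)) = Add(34, Mul(Mul(Add(-16, -28), Rational(-1, 11)), -99)) = Add(34, Mul(Mul(-44, Rational(-1, 11)), -99)) = Add(34, Mul(4, -99)) = Add(34, -396) = -362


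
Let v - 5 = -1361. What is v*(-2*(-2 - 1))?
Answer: -8136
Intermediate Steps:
v = -1356 (v = 5 - 1361 = -1356)
v*(-2*(-2 - 1)) = -(-2712)*(-2 - 1) = -(-2712)*(-3) = -1356*6 = -8136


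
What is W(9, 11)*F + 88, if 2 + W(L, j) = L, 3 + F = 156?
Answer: 1159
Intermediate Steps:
F = 153 (F = -3 + 156 = 153)
W(L, j) = -2 + L
W(9, 11)*F + 88 = (-2 + 9)*153 + 88 = 7*153 + 88 = 1071 + 88 = 1159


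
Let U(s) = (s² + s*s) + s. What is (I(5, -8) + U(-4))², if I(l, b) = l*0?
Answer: 784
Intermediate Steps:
I(l, b) = 0
U(s) = s + 2*s² (U(s) = (s² + s²) + s = 2*s² + s = s + 2*s²)
(I(5, -8) + U(-4))² = (0 - 4*(1 + 2*(-4)))² = (0 - 4*(1 - 8))² = (0 - 4*(-7))² = (0 + 28)² = 28² = 784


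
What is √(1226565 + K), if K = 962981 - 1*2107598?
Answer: 2*√20487 ≈ 286.27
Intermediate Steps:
K = -1144617 (K = 962981 - 2107598 = -1144617)
√(1226565 + K) = √(1226565 - 1144617) = √81948 = 2*√20487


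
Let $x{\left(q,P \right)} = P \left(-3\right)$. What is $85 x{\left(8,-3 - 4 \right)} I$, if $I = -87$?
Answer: $-155295$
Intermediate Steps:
$x{\left(q,P \right)} = - 3 P$
$85 x{\left(8,-3 - 4 \right)} I = 85 \left(- 3 \left(-3 - 4\right)\right) \left(-87\right) = 85 \left(\left(-3\right) \left(-7\right)\right) \left(-87\right) = 85 \cdot 21 \left(-87\right) = 1785 \left(-87\right) = -155295$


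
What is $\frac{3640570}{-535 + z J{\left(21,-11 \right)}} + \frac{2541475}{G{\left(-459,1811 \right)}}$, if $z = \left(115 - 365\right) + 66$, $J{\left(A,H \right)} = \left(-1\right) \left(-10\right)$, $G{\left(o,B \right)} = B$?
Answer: $- \frac{111413829}{860225} \approx -129.52$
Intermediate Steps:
$J{\left(A,H \right)} = 10$
$z = -184$ ($z = -250 + 66 = -184$)
$\frac{3640570}{-535 + z J{\left(21,-11 \right)}} + \frac{2541475}{G{\left(-459,1811 \right)}} = \frac{3640570}{-535 - 1840} + \frac{2541475}{1811} = \frac{3640570}{-535 - 1840} + 2541475 \cdot \frac{1}{1811} = \frac{3640570}{-2375} + \frac{2541475}{1811} = 3640570 \left(- \frac{1}{2375}\right) + \frac{2541475}{1811} = - \frac{728114}{475} + \frac{2541475}{1811} = - \frac{111413829}{860225}$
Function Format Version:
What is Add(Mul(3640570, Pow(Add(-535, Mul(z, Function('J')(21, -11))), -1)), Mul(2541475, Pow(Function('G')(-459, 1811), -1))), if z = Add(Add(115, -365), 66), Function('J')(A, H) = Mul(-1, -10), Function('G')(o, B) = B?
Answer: Rational(-111413829, 860225) ≈ -129.52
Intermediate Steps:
Function('J')(A, H) = 10
z = -184 (z = Add(-250, 66) = -184)
Add(Mul(3640570, Pow(Add(-535, Mul(z, Function('J')(21, -11))), -1)), Mul(2541475, Pow(Function('G')(-459, 1811), -1))) = Add(Mul(3640570, Pow(Add(-535, Mul(-184, 10)), -1)), Mul(2541475, Pow(1811, -1))) = Add(Mul(3640570, Pow(Add(-535, -1840), -1)), Mul(2541475, Rational(1, 1811))) = Add(Mul(3640570, Pow(-2375, -1)), Rational(2541475, 1811)) = Add(Mul(3640570, Rational(-1, 2375)), Rational(2541475, 1811)) = Add(Rational(-728114, 475), Rational(2541475, 1811)) = Rational(-111413829, 860225)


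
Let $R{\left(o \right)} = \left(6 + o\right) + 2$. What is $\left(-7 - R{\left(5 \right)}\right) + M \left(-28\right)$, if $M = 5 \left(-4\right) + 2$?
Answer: $484$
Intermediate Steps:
$M = -18$ ($M = -20 + 2 = -18$)
$R{\left(o \right)} = 8 + o$
$\left(-7 - R{\left(5 \right)}\right) + M \left(-28\right) = \left(-7 - \left(8 + 5\right)\right) - -504 = \left(-7 - 13\right) + 504 = -20 + 504 = 484$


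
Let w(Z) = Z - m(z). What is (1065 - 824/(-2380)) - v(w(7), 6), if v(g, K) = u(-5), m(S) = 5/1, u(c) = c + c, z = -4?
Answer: 639831/595 ≈ 1075.3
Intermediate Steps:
u(c) = 2*c
m(S) = 5 (m(S) = 5*1 = 5)
w(Z) = -5 + Z (w(Z) = Z - 1*5 = Z - 5 = -5 + Z)
v(g, K) = -10 (v(g, K) = 2*(-5) = -10)
(1065 - 824/(-2380)) - v(w(7), 6) = (1065 - 824/(-2380)) - 1*(-10) = (1065 - 824*(-1)/2380) + 10 = (1065 - 1*(-206/595)) + 10 = (1065 + 206/595) + 10 = 633881/595 + 10 = 639831/595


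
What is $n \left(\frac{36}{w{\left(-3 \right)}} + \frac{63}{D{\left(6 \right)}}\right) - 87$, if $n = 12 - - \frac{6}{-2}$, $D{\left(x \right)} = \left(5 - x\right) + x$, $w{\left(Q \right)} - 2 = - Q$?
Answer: $\frac{456}{5} \approx 91.2$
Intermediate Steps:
$w{\left(Q \right)} = 2 - Q$
$D{\left(x \right)} = 5$
$n = 9$ ($n = 12 - \left(-6\right) \left(- \frac{1}{2}\right) = 12 - 3 = 9$)
$n \left(\frac{36}{w{\left(-3 \right)}} + \frac{63}{D{\left(6 \right)}}\right) - 87 = 9 \left(\frac{36}{2 - -3} + \frac{63}{5}\right) - 87 = 9 \left(\frac{36}{2 + 3} + 63 \cdot \frac{1}{5}\right) - 87 = 9 \left(\frac{36}{5} + \frac{63}{5}\right) - 87 = 9 \cdot \frac{99}{5} - 87 = \frac{891}{5} - 87 = \frac{456}{5}$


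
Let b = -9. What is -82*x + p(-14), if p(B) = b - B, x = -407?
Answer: 33379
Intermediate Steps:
p(B) = -9 - B
-82*x + p(-14) = -82*(-407) + (-9 - 1*(-14)) = 33374 + (-9 + 14) = 33374 + 5 = 33379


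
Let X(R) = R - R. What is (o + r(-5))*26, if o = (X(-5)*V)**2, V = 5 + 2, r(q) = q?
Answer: -130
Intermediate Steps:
V = 7
X(R) = 0
o = 0 (o = (0*7)**2 = 0**2 = 0)
(o + r(-5))*26 = (0 - 5)*26 = -5*26 = -130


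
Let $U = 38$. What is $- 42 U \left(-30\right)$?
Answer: $47880$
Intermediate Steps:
$- 42 U \left(-30\right) = \left(-42\right) 38 \left(-30\right) = \left(-1596\right) \left(-30\right) = 47880$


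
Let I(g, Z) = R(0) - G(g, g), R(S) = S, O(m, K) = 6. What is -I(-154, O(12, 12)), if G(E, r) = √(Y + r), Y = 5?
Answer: I*√149 ≈ 12.207*I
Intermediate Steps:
G(E, r) = √(5 + r)
I(g, Z) = -√(5 + g) (I(g, Z) = 0 - √(5 + g) = -√(5 + g))
-I(-154, O(12, 12)) = -(-1)*√(5 - 154) = -(-1)*√(-149) = -(-1)*I*√149 = I*√149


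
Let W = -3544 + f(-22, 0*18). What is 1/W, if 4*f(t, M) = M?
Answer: -1/3544 ≈ -0.00028217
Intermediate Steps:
f(t, M) = M/4
W = -3544 (W = -3544 + (0*18)/4 = -3544 + (¼)*0 = -3544 + 0 = -3544)
1/W = 1/(-3544) = -1/3544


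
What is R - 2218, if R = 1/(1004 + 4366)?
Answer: -11910659/5370 ≈ -2218.0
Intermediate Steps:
R = 1/5370 ≈ 0.00018622
R - 2218 = 1/5370 - 2218 = -11910659/5370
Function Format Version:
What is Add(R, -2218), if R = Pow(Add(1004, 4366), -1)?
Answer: Rational(-11910659, 5370) ≈ -2218.0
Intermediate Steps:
R = Rational(1, 5370) (R = Pow(5370, -1) = Rational(1, 5370) ≈ 0.00018622)
Add(R, -2218) = Add(Rational(1, 5370), -2218) = Rational(-11910659, 5370)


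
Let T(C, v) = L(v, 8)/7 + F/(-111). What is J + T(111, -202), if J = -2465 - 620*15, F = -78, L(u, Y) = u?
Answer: -3054427/259 ≈ -11793.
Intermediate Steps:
J = -11765 (J = -2465 - 1*9300 = -2465 - 9300 = -11765)
T(C, v) = 26/37 + v/7 (T(C, v) = v/7 - 78/(-111) = v*(1/7) - 78*(-1/111) = v/7 + 26/37 = 26/37 + v/7)
J + T(111, -202) = -11765 + (26/37 + (1/7)*(-202)) = -11765 + (26/37 - 202/7) = -11765 - 7292/259 = -3054427/259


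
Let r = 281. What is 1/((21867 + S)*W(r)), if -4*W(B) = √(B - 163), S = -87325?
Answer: √118/1931011 ≈ 5.6254e-6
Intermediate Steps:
W(B) = -√(-163 + B)/4 (W(B) = -√(B - 163)/4 = -√(-163 + B)/4)
1/((21867 + S)*W(r)) = 1/((21867 - 87325)*((-√(-163 + 281)/4))) = 1/((-65458)*((-√118/4))) = -(-1)*√118/1931011 = √118/1931011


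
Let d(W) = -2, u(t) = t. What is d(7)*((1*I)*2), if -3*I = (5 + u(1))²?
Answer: 48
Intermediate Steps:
I = -12 (I = -(5 + 1)²/3 = -⅓*6² = -⅓*36 = -12)
d(7)*((1*I)*2) = -2*1*(-12)*2 = -(-24)*2 = -2*(-24) = 48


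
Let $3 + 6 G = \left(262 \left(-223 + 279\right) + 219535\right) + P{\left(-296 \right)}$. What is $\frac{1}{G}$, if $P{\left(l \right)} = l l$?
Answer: $\frac{3}{160910} \approx 1.8644 \cdot 10^{-5}$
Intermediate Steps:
$P{\left(l \right)} = l^{2}$
$G = \frac{160910}{3}$ ($G = - \frac{1}{2} + \frac{\left(262 \left(-223 + 279\right) + 219535\right) + \left(-296\right)^{2}}{6} = - \frac{1}{2} + \frac{\left(262 \cdot 56 + 219535\right) + 87616}{6} = - \frac{1}{2} + \frac{\left(14672 + 219535\right) + 87616}{6} = - \frac{1}{2} + \frac{234207 + 87616}{6} = - \frac{1}{2} + \frac{1}{6} \cdot 321823 = - \frac{1}{2} + \frac{321823}{6} = \frac{160910}{3} \approx 53637.0$)
$\frac{1}{G} = \frac{1}{\frac{160910}{3}} = \frac{3}{160910}$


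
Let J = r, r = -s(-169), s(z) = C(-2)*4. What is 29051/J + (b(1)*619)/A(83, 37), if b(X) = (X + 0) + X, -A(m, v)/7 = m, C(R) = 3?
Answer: -16893487/6972 ≈ -2423.0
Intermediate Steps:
A(m, v) = -7*m
b(X) = 2*X (b(X) = X + X = 2*X)
s(z) = 12 (s(z) = 3*4 = 12)
r = -12 (r = -1*12 = -12)
J = -12
29051/J + (b(1)*619)/A(83, 37) = 29051/(-12) + ((2*1)*619)/((-7*83)) = 29051*(-1/12) + (2*619)/(-581) = -29051/12 + 1238*(-1/581) = -29051/12 - 1238/581 = -16893487/6972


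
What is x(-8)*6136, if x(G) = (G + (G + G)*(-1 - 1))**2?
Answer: 3534336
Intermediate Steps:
x(G) = 9*G**2 (x(G) = (G + (2*G)*(-2))**2 = (G - 4*G)**2 = (-3*G)**2 = 9*G**2)
x(-8)*6136 = (9*(-8)**2)*6136 = (9*64)*6136 = 576*6136 = 3534336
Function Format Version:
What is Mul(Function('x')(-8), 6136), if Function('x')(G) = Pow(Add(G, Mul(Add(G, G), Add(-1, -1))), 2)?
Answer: 3534336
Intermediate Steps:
Function('x')(G) = Mul(9, Pow(G, 2)) (Function('x')(G) = Pow(Add(G, Mul(Mul(2, G), -2)), 2) = Pow(Add(G, Mul(-4, G)), 2) = Pow(Mul(-3, G), 2) = Mul(9, Pow(G, 2)))
Mul(Function('x')(-8), 6136) = Mul(Mul(9, Pow(-8, 2)), 6136) = Mul(Mul(9, 64), 6136) = Mul(576, 6136) = 3534336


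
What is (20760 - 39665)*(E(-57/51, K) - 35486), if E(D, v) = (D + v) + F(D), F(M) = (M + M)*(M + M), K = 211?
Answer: 192705357370/289 ≈ 6.6680e+8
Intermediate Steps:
F(M) = 4*M² (F(M) = (2*M)*(2*M) = 4*M²)
E(D, v) = D + v + 4*D² (E(D, v) = (D + v) + 4*D² = D + v + 4*D²)
(20760 - 39665)*(E(-57/51, K) - 35486) = (20760 - 39665)*((-57/51 + 211 + 4*(-57/51)²) - 35486) = -18905*((-57*1/51 + 211 + 4*(-57*1/51)²) - 35486) = -18905*((-19/17 + 211 + 4*(-19/17)²) - 35486) = -18905*((-19/17 + 211 + 4*(361/289)) - 35486) = -18905*((-19/17 + 211 + 1444/289) - 35486) = -18905*(62100/289 - 35486) = -18905*(-10193354/289) = 192705357370/289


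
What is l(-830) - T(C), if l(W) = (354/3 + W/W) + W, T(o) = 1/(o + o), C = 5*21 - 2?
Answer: -146467/206 ≈ -711.00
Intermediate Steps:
C = 103 (C = 105 - 2 = 103)
T(o) = 1/(2*o)
l(W) = 119 + W (l(W) = (354*(1/3) + 1) + W = (118 + 1) + W = 119 + W)
l(-830) - T(C) = (119 - 830) - 1/(2*103) = -711 - 1/(2*103) = -711 - 1*1/206 = -711 - 1/206 = -146467/206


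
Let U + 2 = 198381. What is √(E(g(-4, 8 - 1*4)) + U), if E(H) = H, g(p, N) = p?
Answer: 115*√15 ≈ 445.39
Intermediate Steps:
U = 198379 (U = -2 + 198381 = 198379)
√(E(g(-4, 8 - 1*4)) + U) = √(-4 + 198379) = √198375 = 115*√15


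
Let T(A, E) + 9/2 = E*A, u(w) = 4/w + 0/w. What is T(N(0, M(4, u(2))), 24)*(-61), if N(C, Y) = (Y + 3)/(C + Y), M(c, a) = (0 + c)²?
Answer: -1464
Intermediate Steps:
u(w) = 4/w (u(w) = 4/w + 0 = 4/w)
M(c, a) = c²
N(C, Y) = (3 + Y)/(C + Y)
T(A, E) = -9/2 + A*E (T(A, E) = -9/2 + E*A = -9/2 + A*E)
T(N(0, M(4, u(2))), 24)*(-61) = (-9/2 + ((3 + 4²)/(0 + 4²))*24)*(-61) = (-9/2 + ((3 + 16)/(0 + 16))*24)*(-61) = (-9/2 + (19/16)*24)*(-61) = (-9/2 + 57/2)*(-61) = 24*(-61) = -1464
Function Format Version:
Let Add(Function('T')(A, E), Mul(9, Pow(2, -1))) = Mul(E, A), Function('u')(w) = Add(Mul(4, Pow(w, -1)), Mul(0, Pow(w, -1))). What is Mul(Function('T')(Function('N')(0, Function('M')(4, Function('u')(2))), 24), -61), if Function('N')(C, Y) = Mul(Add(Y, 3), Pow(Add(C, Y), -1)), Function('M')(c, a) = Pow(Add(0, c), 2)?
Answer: -1464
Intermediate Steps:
Function('u')(w) = Mul(4, Pow(w, -1)) (Function('u')(w) = Add(Mul(4, Pow(w, -1)), 0) = Mul(4, Pow(w, -1)))
Function('M')(c, a) = Pow(c, 2)
Function('N')(C, Y) = Mul(Pow(Add(C, Y), -1), Add(3, Y)) (Function('N')(C, Y) = Mul(Add(3, Y), Pow(Add(C, Y), -1)) = Mul(Pow(Add(C, Y), -1), Add(3, Y)))
Function('T')(A, E) = Add(Rational(-9, 2), Mul(A, E)) (Function('T')(A, E) = Add(Rational(-9, 2), Mul(E, A)) = Add(Rational(-9, 2), Mul(A, E)))
Mul(Function('T')(Function('N')(0, Function('M')(4, Function('u')(2))), 24), -61) = Mul(Add(Rational(-9, 2), Mul(Mul(Pow(Add(0, Pow(4, 2)), -1), Add(3, Pow(4, 2))), 24)), -61) = Mul(Add(Rational(-9, 2), Mul(Mul(Pow(Add(0, 16), -1), Add(3, 16)), 24)), -61) = Mul(Add(Rational(-9, 2), Mul(Mul(Pow(16, -1), 19), 24)), -61) = Mul(Add(Rational(-9, 2), Mul(Mul(Rational(1, 16), 19), 24)), -61) = Mul(Add(Rational(-9, 2), Mul(Rational(19, 16), 24)), -61) = Mul(Add(Rational(-9, 2), Rational(57, 2)), -61) = Mul(24, -61) = -1464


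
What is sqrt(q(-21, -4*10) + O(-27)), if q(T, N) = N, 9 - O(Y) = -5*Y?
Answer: I*sqrt(166) ≈ 12.884*I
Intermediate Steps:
O(Y) = 9 + 5*Y (O(Y) = 9 - (-5)*Y = 9 + 5*Y)
sqrt(q(-21, -4*10) + O(-27)) = sqrt(-4*10 + (9 + 5*(-27))) = sqrt(-40 + (9 - 135)) = sqrt(-40 - 126) = sqrt(-166) = I*sqrt(166)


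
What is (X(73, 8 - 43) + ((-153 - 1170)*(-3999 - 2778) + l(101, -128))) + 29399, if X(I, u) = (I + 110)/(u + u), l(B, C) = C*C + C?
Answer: 630813637/70 ≈ 9.0116e+6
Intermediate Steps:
l(B, C) = C + C**2 (l(B, C) = C**2 + C = C + C**2)
X(I, u) = (110 + I)/(2*u) (X(I, u) = (110 + I)/((2*u)) = (110 + I)*(1/(2*u)) = (110 + I)/(2*u))
(X(73, 8 - 43) + ((-153 - 1170)*(-3999 - 2778) + l(101, -128))) + 29399 = ((110 + 73)/(2*(8 - 43)) + ((-153 - 1170)*(-3999 - 2778) - 128*(1 - 128))) + 29399 = ((1/2)*183/(-35) + (-1323*(-6777) - 128*(-127))) + 29399 = ((1/2)*(-1/35)*183 + (8965971 + 16256)) + 29399 = (-183/70 + 8982227) + 29399 = 628755707/70 + 29399 = 630813637/70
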